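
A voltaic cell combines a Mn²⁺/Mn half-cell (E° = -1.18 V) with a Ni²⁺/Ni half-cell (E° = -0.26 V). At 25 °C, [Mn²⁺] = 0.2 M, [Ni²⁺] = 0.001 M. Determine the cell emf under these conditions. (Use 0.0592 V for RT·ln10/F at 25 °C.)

The Ni²⁺/Ni couple has the higher reduction potential and acts as the cathode, so E°_cell = -0.26 − (-1.18) = 0.92 V.
Balancing electrons gives n = 2; the reaction quotient is Q = [Mn²⁺]/[Ni²⁺] = 200.
At 25 °C, E = E° − (0.0592/n) log Q = 0.92 − (0.0592/2)(2.301) = 0.920 − 0.068 = 0.852 V.

0.852 V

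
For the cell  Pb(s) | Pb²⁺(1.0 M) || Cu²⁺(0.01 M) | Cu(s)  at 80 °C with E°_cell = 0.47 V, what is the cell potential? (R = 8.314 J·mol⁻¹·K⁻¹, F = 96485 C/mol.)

Balancing electrons gives n = 2; the reaction quotient is Q = [Pb²⁺]/[Cu²⁺] = 100.
E = E° − (RT/nF) ln Q = 0.47 − (8.314×353)/(2×96485) × (4.605) = 0.470 − 0.070 = 0.400 V.

0.400 V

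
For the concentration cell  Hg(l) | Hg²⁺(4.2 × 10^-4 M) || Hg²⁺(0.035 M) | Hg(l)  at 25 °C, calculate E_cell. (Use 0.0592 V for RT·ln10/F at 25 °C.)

0.057 V

Both half-cells are Hg²⁺/Hg, so E°_cell = 0. The concentrated side is the cathode; the cell reaction moves Hg²⁺ from high to low concentration with n = 2.
Q = [Hg²⁺]_dilute/[Hg²⁺]_conc = 4.2 × 10^-4/0.035 = 0.0120.
E = 0 − (0.0592/2) log Q = −(0.0592/2)(-1.921) = 0.0569 V.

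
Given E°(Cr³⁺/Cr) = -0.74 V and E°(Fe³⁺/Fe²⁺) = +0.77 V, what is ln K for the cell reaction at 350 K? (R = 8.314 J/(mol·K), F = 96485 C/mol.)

E°_cell = +0.77 − (-0.74) = 1.51 V, with n = 3 electrons transferred.
At equilibrium E = 0, so the Nernst equation gives ln K = nFE°/RT = (3)(96485)(1.51)/((8.314)(350)) = 150.20.

ln K = 150.2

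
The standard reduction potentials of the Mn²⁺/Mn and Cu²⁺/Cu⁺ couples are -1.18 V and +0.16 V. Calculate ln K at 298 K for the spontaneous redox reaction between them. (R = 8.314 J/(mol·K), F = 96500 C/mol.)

E°_cell = +0.16 − (-1.18) = 1.34 V, with n = 2 electrons transferred.
At equilibrium E = 0, so the Nernst equation gives ln K = nFE°/RT = (2)(96500)(1.34)/((8.314)(298)) = 104.38.

ln K = 104.4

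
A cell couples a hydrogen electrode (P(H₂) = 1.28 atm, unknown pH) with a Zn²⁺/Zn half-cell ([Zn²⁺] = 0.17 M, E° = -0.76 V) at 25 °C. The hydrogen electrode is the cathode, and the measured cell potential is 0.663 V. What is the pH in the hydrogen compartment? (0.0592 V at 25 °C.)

E°_cell = 0.76 V and n = 2.
log Q = n(E° − E)/0.0592 = 2×(0.76 − 0.663)/0.0592 = 3.277.
With Q = [Zn²⁺]·P(H₂) / [H⁺]^2, solving for [H⁺] gives log[H⁺] = -1.970, so pH = 1.97.

pH = 1.97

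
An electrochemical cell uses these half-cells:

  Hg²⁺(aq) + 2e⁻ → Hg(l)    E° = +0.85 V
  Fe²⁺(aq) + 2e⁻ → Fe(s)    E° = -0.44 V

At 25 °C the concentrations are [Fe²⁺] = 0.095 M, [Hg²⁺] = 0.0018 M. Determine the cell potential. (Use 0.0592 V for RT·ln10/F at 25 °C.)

The Hg²⁺/Hg couple has the higher reduction potential and acts as the cathode, so E°_cell = +0.85 − (-0.44) = 1.29 V.
Balancing electrons gives n = 2; the reaction quotient is Q = [Fe²⁺]/[Hg²⁺] = 52.8.
At 25 °C, E = E° − (0.0592/n) log Q = 1.29 − (0.0592/2)(1.722) = 1.290 − 0.051 = 1.239 V.

1.24 V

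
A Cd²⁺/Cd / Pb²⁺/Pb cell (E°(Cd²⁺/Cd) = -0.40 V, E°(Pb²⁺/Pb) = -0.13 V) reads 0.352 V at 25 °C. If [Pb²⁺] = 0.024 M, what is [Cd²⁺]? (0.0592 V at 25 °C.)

4.1 × 10^-5 M

From the Nernst equation, log Q = n(E° − E)/0.0592 = 2(0.27 − 0.352)/0.0592 = -2.770, so Q = 0.00170.
With Q = [Cd²⁺]/[Pb²⁺] and the known concentrations, [Cd²⁺] in the numerator gives [Cd²⁺] = 4.1 × 10^-5 M.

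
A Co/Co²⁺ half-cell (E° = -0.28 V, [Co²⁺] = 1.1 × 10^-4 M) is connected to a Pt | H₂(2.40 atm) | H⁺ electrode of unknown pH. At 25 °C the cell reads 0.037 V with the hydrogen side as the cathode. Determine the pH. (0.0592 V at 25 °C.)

E°_cell = 0.28 V and n = 2.
log Q = n(E° − E)/0.0592 = 2×(0.28 − 0.037)/0.0592 = 8.209.
With Q = [Co²⁺]·P(H₂) / [H⁺]^2, solving for [H⁺] gives log[H⁺] = -5.894, so pH = 5.89.

pH = 5.89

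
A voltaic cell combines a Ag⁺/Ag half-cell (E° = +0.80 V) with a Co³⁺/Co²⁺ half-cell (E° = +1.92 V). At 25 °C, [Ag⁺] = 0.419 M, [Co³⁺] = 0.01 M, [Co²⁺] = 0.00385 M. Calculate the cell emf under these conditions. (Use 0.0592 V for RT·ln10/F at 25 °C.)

1.17 V

The Co³⁺/Co²⁺ couple has the higher reduction potential and acts as the cathode, so E°_cell = +1.92 − (+0.80) = 1.12 V.
Balancing electrons gives n = 1; the reaction quotient is Q = [Ag⁺]·[Co²⁺]/[Co³⁺] = 0.161.
At 25 °C, E = E° − (0.0592/n) log Q = 1.12 − (0.0592/1)(-0.792) = 1.120 + 0.047 = 1.167 V.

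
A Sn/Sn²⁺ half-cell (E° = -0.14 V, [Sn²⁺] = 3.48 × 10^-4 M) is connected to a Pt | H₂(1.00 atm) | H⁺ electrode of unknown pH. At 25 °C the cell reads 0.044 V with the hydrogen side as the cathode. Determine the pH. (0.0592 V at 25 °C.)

E°_cell = 0.14 V and n = 2.
log Q = n(E° − E)/0.0592 = 2×(0.14 − 0.044)/0.0592 = 3.243.
With Q = [Sn²⁺]·P(H₂) / [H⁺]^2, solving for [H⁺] gives log[H⁺] = -3.351, so pH = 3.35.

pH = 3.35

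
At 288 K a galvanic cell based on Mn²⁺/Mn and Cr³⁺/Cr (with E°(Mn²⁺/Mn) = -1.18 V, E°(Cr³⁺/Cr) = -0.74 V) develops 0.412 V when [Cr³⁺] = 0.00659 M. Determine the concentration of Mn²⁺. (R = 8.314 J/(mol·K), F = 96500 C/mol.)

0.34 M

From the Nernst equation, ln Q = nF(E° − E)/RT = 6×96500×(0.44 − 0.412)/(8.314×288) = 6.771, so Q = 872.
With Q = [Mn²⁺]^3/[Cr³⁺]^2 and the known concentrations, [Mn²⁺]^3 in the numerator gives [Mn²⁺] = 0.34 M.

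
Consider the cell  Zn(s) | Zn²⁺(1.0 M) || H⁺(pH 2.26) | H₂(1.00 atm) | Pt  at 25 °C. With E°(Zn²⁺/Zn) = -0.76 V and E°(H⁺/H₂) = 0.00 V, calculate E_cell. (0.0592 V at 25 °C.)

0.63 V

The hydrogen couple is the cathode, so E°_cell = 0.76 V; n = 2.
[H⁺] = 10^(−2.26) = 0.0055 M, and Q = [Zn²⁺]·P(H₂) / [H⁺]^2 = 3.31 × 10^4.
E = E° − (0.0592/2) log Q = 0.76 − (0.0592/2)(4.520) = 0.626 V.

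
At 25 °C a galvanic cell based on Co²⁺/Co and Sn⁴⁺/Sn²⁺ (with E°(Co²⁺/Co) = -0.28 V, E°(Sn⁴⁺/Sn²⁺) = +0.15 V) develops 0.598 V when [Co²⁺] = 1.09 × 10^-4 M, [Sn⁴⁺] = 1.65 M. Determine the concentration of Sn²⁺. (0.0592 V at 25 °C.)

0.032 M

From the Nernst equation, log Q = n(E° − E)/0.0592 = 2(0.43 − 0.598)/0.0592 = -5.676, so Q = 2.11 × 10^-6.
With Q = [Co²⁺]·[Sn²⁺]/[Sn⁴⁺] and the known concentrations, [Sn²⁺] in the numerator gives [Sn²⁺] = 0.032 M.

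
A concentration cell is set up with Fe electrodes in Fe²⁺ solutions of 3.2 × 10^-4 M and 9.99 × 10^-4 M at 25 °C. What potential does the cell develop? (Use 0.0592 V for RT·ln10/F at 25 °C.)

Both half-cells are Fe²⁺/Fe, so E°_cell = 0. The concentrated side is the cathode; the cell reaction moves Fe²⁺ from high to low concentration with n = 2.
Q = [Fe²⁺]_dilute/[Fe²⁺]_conc = 3.2 × 10^-4/9.99 × 10^-4 = 0.320.
E = 0 − (0.0592/2) log Q = −(0.0592/2)(-0.494) = 0.0146 V.

0.015 V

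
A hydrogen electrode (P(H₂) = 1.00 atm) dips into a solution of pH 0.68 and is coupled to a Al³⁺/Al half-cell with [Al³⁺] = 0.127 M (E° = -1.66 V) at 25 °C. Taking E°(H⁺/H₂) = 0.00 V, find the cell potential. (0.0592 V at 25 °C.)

The hydrogen couple is the cathode, so E°_cell = 1.66 V; n = 6.
[H⁺] = 10^(−0.68) = 0.21 M, and Q = [Al³⁺]^2·P(H₂)^3 / [H⁺]^6 = 194.
E = E° − (0.0592/6) log Q = 1.66 − (0.0592/6)(2.288) = 1.637 V.

1.64 V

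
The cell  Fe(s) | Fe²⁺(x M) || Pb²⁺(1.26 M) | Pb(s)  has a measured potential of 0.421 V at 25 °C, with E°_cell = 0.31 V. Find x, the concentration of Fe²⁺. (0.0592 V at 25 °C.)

2.2 × 10^-4 M

From the Nernst equation, log Q = n(E° − E)/0.0592 = 2(0.31 − 0.421)/0.0592 = -3.750, so Q = 1.78 × 10^-4.
With Q = [Fe²⁺]/[Pb²⁺] and the known concentrations, [Fe²⁺] in the numerator gives [Fe²⁺] = 2.2 × 10^-4 M.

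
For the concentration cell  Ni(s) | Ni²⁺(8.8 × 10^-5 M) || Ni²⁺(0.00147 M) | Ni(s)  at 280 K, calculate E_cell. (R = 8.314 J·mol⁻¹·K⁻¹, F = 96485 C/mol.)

0.034 V

Both half-cells are Ni²⁺/Ni, so E°_cell = 0. The concentrated side is the cathode; the cell reaction moves Ni²⁺ from high to low concentration with n = 2.
Q = [Ni²⁺]_dilute/[Ni²⁺]_conc = 8.8 × 10^-5/0.00147 = 0.0599.
E = 0 − (RT/nF) ln Q = −((8.314×280)/(2×96485))(-2.816) = 0.0340 V.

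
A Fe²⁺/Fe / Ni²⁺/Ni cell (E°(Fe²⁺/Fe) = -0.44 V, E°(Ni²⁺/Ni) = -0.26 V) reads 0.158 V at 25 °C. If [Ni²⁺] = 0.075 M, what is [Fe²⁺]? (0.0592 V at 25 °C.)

0.42 M

From the Nernst equation, log Q = n(E° − E)/0.0592 = 2(0.18 − 0.158)/0.0592 = 0.743, so Q = 5.54.
With Q = [Fe²⁺]/[Ni²⁺] and the known concentrations, [Fe²⁺] in the numerator gives [Fe²⁺] = 0.42 M.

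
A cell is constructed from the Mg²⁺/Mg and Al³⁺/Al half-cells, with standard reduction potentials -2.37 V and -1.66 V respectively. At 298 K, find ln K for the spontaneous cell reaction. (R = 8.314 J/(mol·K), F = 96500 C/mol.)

ln K = 165.9

E°_cell = -1.66 − (-2.37) = 0.71 V, with n = 6 electrons transferred.
At equilibrium E = 0, so the Nernst equation gives ln K = nFE°/RT = (6)(96500)(0.71)/((8.314)(298)) = 165.92.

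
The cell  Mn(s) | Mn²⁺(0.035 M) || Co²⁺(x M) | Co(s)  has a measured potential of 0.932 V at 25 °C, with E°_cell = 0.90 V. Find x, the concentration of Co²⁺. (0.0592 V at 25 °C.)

0.42 M

From the Nernst equation, log Q = n(E° − E)/0.0592 = 2(0.90 − 0.932)/0.0592 = -1.081, so Q = 0.0830.
With Q = [Mn²⁺]/[Co²⁺] and the known concentrations, [Co²⁺] in the denominator gives [Co²⁺] = 0.42 M.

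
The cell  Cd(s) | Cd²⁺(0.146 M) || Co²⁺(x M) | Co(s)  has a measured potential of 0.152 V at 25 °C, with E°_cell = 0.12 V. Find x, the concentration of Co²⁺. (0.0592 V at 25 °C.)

From the Nernst equation, log Q = n(E° − E)/0.0592 = 2(0.12 − 0.152)/0.0592 = -1.081, so Q = 0.0830.
With Q = [Cd²⁺]/[Co²⁺] and the known concentrations, [Co²⁺] in the denominator gives [Co²⁺] = 1.8 M.

1.8 M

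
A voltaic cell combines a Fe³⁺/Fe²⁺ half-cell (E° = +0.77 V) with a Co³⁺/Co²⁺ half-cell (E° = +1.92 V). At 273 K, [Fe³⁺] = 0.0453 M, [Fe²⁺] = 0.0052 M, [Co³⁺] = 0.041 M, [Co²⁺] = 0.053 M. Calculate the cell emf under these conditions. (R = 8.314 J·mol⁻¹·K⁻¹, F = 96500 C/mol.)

1.09 V

The Co³⁺/Co²⁺ couple has the higher reduction potential and acts as the cathode, so E°_cell = +1.92 − (+0.77) = 1.15 V.
Balancing electrons gives n = 1; the reaction quotient is Q = [Fe³⁺]·[Co²⁺]/([Fe²⁺]·[Co³⁺]) = 11.3.
E = E° − (RT/nF) ln Q = 1.15 − (8.314×273)/(1×96500) × (2.421) = 1.150 − 0.057 = 1.093 V.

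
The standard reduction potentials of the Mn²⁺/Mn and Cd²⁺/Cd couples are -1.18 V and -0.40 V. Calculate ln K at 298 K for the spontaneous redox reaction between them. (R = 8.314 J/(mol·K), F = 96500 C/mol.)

ln K = 60.8

E°_cell = -0.40 − (-1.18) = 0.78 V, with n = 2 electrons transferred.
At equilibrium E = 0, so the Nernst equation gives ln K = nFE°/RT = (2)(96500)(0.78)/((8.314)(298)) = 60.76.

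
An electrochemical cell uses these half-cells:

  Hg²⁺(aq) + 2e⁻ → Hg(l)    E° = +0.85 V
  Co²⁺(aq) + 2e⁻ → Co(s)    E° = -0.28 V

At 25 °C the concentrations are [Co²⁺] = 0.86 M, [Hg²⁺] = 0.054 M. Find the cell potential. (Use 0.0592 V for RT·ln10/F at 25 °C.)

1.09 V

The Hg²⁺/Hg couple has the higher reduction potential and acts as the cathode, so E°_cell = +0.85 − (-0.28) = 1.13 V.
Balancing electrons gives n = 2; the reaction quotient is Q = [Co²⁺]/[Hg²⁺] = 15.9.
At 25 °C, E = E° − (0.0592/n) log Q = 1.13 − (0.0592/2)(1.202) = 1.130 − 0.036 = 1.094 V.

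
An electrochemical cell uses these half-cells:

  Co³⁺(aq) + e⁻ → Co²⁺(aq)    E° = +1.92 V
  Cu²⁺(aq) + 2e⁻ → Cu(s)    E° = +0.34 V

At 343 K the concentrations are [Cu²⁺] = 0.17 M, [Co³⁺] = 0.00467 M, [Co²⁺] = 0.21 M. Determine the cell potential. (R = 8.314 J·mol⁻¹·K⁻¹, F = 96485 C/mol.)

The Co³⁺/Co²⁺ couple has the higher reduction potential and acts as the cathode, so E°_cell = +1.92 − (+0.34) = 1.58 V.
Balancing electrons gives n = 2; the reaction quotient is Q = [Cu²⁺]·[Co²⁺]^2/[Co³⁺]^2 = 344.
E = E° − (RT/nF) ln Q = 1.58 − (8.314×343)/(2×96485) × (5.840) = 1.580 − 0.086 = 1.494 V.

1.49 V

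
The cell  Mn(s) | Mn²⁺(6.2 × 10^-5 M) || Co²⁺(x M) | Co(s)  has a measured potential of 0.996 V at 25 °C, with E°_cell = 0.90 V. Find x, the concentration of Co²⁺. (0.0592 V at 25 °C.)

From the Nernst equation, log Q = n(E° − E)/0.0592 = 2(0.90 − 0.996)/0.0592 = -3.243, so Q = 5.71 × 10^-4.
With Q = [Mn²⁺]/[Co²⁺] and the known concentrations, [Co²⁺] in the denominator gives [Co²⁺] = 0.11 M.

0.11 M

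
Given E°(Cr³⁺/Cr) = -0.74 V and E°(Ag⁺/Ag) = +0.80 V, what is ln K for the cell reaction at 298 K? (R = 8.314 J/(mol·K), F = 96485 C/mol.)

ln K = 179.9

E°_cell = +0.80 − (-0.74) = 1.54 V, with n = 3 electrons transferred.
At equilibrium E = 0, so the Nernst equation gives ln K = nFE°/RT = (3)(96485)(1.54)/((8.314)(298)) = 179.92.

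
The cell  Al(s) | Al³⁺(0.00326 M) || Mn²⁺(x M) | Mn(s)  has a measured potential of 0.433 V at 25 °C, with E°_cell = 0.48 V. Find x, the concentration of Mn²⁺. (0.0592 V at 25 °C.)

From the Nernst equation, log Q = n(E° − E)/0.0592 = 6(0.48 − 0.433)/0.0592 = 4.764, so Q = 5.8 × 10^4.
With Q = [Al³⁺]^2/[Mn²⁺]^3 and the known concentrations, [Mn²⁺]^3 in the denominator gives [Mn²⁺] = 5.7 × 10^-4 M.

5.7 × 10^-4 M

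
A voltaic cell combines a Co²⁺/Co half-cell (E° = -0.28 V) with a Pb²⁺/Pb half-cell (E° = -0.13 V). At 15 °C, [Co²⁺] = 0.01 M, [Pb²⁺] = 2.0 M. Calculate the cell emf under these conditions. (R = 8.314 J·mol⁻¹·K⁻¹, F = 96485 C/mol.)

The Pb²⁺/Pb couple has the higher reduction potential and acts as the cathode, so E°_cell = -0.13 − (-0.28) = 0.15 V.
Balancing electrons gives n = 2; the reaction quotient is Q = [Co²⁺]/[Pb²⁺] = 0.00500.
E = E° − (RT/nF) ln Q = 0.15 − (8.314×288)/(2×96485) × (-5.298) = 0.150 + 0.066 = 0.216 V.

0.216 V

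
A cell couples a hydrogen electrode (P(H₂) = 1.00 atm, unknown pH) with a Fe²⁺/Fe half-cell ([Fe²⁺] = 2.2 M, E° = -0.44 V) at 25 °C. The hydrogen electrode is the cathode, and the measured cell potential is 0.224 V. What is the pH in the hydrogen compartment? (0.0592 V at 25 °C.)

pH = 3.48

E°_cell = 0.44 V and n = 2.
log Q = n(E° − E)/0.0592 = 2×(0.44 − 0.224)/0.0592 = 7.297.
With Q = [Fe²⁺]·P(H₂) / [H⁺]^2, solving for [H⁺] gives log[H⁺] = -3.477, so pH = 3.48.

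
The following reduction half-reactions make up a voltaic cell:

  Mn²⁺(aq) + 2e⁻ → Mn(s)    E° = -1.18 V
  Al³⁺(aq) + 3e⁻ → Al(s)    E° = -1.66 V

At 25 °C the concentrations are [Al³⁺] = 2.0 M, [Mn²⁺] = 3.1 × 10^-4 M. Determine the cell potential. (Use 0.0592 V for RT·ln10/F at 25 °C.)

0.370 V

The Mn²⁺/Mn couple has the higher reduction potential and acts as the cathode, so E°_cell = -1.18 − (-1.66) = 0.48 V.
Balancing electrons gives n = 6; the reaction quotient is Q = [Al³⁺]^2/[Mn²⁺]^3 = 1.34 × 10^11.
At 25 °C, E = E° − (0.0592/n) log Q = 0.48 − (0.0592/6)(11.128) = 0.480 − 0.110 = 0.370 V.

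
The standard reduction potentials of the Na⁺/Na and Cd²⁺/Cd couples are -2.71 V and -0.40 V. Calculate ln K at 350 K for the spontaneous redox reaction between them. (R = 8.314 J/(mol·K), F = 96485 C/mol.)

ln K = 153.2

E°_cell = -0.40 − (-2.71) = 2.31 V, with n = 2 electrons transferred.
At equilibrium E = 0, so the Nernst equation gives ln K = nFE°/RT = (2)(96485)(2.31)/((8.314)(350)) = 153.19.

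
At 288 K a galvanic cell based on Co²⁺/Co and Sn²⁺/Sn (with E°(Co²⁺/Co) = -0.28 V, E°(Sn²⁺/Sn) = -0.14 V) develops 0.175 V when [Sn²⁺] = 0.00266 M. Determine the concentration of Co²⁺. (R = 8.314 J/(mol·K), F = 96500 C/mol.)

From the Nernst equation, ln Q = nF(E° − E)/RT = 2×96500×(0.14 − 0.175)/(8.314×288) = -2.821, so Q = 0.0595.
With Q = [Co²⁺]/[Sn²⁺] and the known concentrations, [Co²⁺] in the numerator gives [Co²⁺] = 1.6 × 10^-4 M.

1.6 × 10^-4 M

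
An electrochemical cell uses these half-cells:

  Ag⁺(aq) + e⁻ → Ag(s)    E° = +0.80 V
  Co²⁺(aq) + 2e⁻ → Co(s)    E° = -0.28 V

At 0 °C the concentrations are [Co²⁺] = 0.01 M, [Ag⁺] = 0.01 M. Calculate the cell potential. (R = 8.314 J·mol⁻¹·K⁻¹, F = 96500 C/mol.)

1.03 V

The Ag⁺/Ag couple has the higher reduction potential and acts as the cathode, so E°_cell = +0.80 − (-0.28) = 1.08 V.
Balancing electrons gives n = 2; the reaction quotient is Q = [Co²⁺]/[Ag⁺]^2 = 100.
E = E° − (RT/nF) ln Q = 1.08 − (8.314×273)/(2×96500) × (4.605) = 1.080 − 0.054 = 1.026 V.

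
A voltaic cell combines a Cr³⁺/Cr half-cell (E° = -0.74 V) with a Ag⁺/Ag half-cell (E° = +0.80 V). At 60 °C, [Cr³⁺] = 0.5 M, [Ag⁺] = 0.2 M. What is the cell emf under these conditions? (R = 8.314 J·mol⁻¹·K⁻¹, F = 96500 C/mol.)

The Ag⁺/Ag couple has the higher reduction potential and acts as the cathode, so E°_cell = +0.80 − (-0.74) = 1.54 V.
Balancing electrons gives n = 3; the reaction quotient is Q = [Cr³⁺]/[Ag⁺]^3 = 62.5.
E = E° − (RT/nF) ln Q = 1.54 − (8.314×333)/(3×96500) × (4.135) = 1.540 − 0.040 = 1.500 V.

1.50 V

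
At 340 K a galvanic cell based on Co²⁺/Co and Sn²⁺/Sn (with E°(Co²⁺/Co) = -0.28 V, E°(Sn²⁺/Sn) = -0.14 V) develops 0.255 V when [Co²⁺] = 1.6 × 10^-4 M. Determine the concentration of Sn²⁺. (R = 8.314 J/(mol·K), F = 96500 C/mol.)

From the Nernst equation, ln Q = nF(E° − E)/RT = 2×96500×(0.14 − 0.255)/(8.314×340) = -7.852, so Q = 3.89 × 10^-4.
With Q = [Co²⁺]/[Sn²⁺] and the known concentrations, [Sn²⁺] in the denominator gives [Sn²⁺] = 0.41 M.

0.41 M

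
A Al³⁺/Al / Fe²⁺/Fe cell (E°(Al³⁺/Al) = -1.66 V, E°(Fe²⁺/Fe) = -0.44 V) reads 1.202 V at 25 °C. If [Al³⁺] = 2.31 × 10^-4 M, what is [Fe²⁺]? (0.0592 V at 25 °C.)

9.3 × 10^-4 M

From the Nernst equation, log Q = n(E° − E)/0.0592 = 6(1.22 − 1.202)/0.0592 = 1.824, so Q = 66.7.
With Q = [Al³⁺]^2/[Fe²⁺]^3 and the known concentrations, [Fe²⁺]^3 in the denominator gives [Fe²⁺] = 9.3 × 10^-4 M.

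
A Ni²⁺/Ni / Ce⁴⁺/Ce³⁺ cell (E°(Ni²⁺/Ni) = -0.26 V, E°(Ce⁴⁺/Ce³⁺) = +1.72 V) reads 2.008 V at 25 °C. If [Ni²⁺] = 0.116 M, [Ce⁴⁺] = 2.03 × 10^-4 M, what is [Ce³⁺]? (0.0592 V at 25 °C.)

2 × 10^-4 M

From the Nernst equation, log Q = n(E° − E)/0.0592 = 2(1.98 − 2.008)/0.0592 = -0.946, so Q = 0.113.
With Q = [Ni²⁺]·[Ce³⁺]^2/[Ce⁴⁺]^2 and the known concentrations, [Ce³⁺]^2 in the numerator gives [Ce³⁺] = 2 × 10^-4 M.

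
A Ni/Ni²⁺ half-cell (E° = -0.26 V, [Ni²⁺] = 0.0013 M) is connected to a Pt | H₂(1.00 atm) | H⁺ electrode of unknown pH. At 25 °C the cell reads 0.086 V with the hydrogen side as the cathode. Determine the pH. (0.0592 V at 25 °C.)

E°_cell = 0.26 V and n = 2.
log Q = n(E° − E)/0.0592 = 2×(0.26 − 0.086)/0.0592 = 5.878.
With Q = [Ni²⁺]·P(H₂) / [H⁺]^2, solving for [H⁺] gives log[H⁺] = -4.382, so pH = 4.38.

pH = 4.38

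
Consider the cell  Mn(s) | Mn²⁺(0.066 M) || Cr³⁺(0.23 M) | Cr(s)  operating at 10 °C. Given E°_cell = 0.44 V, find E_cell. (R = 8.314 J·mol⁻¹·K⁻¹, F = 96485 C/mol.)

Balancing electrons gives n = 6; the reaction quotient is Q = [Mn²⁺]^3/[Cr³⁺]^2 = 0.00543.
E = E° − (RT/nF) ln Q = 0.44 − (8.314×283)/(6×96485) × (-5.215) = 0.440 + 0.021 = 0.461 V.

0.461 V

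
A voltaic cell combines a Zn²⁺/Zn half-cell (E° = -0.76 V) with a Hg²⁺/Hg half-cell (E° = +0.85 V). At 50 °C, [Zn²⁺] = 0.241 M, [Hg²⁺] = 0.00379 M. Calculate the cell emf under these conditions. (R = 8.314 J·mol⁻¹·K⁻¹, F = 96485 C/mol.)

1.55 V

The Hg²⁺/Hg couple has the higher reduction potential and acts as the cathode, so E°_cell = +0.85 − (-0.76) = 1.61 V.
Balancing electrons gives n = 2; the reaction quotient is Q = [Zn²⁺]/[Hg²⁺] = 63.6.
E = E° − (RT/nF) ln Q = 1.61 − (8.314×323)/(2×96485) × (4.152) = 1.610 − 0.058 = 1.552 V.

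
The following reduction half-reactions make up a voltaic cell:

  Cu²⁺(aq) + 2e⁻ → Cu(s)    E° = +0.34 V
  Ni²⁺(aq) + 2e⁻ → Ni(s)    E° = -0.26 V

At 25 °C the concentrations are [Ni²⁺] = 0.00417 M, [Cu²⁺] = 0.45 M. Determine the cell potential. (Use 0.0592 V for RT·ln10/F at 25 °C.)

0.660 V

The Cu²⁺/Cu couple has the higher reduction potential and acts as the cathode, so E°_cell = +0.34 − (-0.26) = 0.60 V.
Balancing electrons gives n = 2; the reaction quotient is Q = [Ni²⁺]/[Cu²⁺] = 0.00927.
At 25 °C, E = E° − (0.0592/n) log Q = 0.60 − (0.0592/2)(-2.033) = 0.600 + 0.060 = 0.660 V.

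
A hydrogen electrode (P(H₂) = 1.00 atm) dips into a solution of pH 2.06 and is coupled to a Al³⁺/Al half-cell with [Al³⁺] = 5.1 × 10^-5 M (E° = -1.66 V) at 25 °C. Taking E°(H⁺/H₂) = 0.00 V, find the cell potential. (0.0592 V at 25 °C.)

1.62 V

The hydrogen couple is the cathode, so E°_cell = 1.66 V; n = 6.
[H⁺] = 10^(−2.06) = 0.0087 M, and Q = [Al³⁺]^2·P(H₂)^3 / [H⁺]^6 = 5960.
E = E° − (0.0592/6) log Q = 1.66 − (0.0592/6)(3.775) = 1.623 V.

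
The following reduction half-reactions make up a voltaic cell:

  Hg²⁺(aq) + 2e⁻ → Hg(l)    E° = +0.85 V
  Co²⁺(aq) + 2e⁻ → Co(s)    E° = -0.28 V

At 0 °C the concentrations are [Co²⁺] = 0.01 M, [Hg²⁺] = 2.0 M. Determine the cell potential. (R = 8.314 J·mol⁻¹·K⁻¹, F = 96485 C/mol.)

1.19 V

The Hg²⁺/Hg couple has the higher reduction potential and acts as the cathode, so E°_cell = +0.85 − (-0.28) = 1.13 V.
Balancing electrons gives n = 2; the reaction quotient is Q = [Co²⁺]/[Hg²⁺] = 0.00500.
E = E° − (RT/nF) ln Q = 1.13 − (8.314×273)/(2×96485) × (-5.298) = 1.130 + 0.062 = 1.192 V.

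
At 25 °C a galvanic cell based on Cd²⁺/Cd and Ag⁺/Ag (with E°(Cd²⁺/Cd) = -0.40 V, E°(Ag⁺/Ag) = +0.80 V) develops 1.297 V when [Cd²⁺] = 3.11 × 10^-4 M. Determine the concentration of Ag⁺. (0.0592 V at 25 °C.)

From the Nernst equation, log Q = n(E° − E)/0.0592 = 2(1.20 − 1.297)/0.0592 = -3.277, so Q = 5.28 × 10^-4.
With Q = [Cd²⁺]/[Ag⁺]^2 and the known concentrations, [Ag⁺]^2 in the denominator gives [Ag⁺] = 0.77 M.

0.77 M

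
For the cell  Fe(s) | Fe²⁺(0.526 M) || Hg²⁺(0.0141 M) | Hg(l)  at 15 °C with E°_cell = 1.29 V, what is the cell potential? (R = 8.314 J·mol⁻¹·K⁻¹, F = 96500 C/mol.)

1.25 V

Balancing electrons gives n = 2; the reaction quotient is Q = [Fe²⁺]/[Hg²⁺] = 37.3.
E = E° − (RT/nF) ln Q = 1.29 − (8.314×288)/(2×96500) × (3.619) = 1.290 − 0.045 = 1.245 V.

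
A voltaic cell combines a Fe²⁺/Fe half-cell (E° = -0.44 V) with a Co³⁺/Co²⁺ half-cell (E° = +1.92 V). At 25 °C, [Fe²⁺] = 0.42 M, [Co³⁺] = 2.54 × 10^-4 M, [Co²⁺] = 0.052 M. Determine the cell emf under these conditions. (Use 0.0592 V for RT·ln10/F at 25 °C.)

The Co³⁺/Co²⁺ couple has the higher reduction potential and acts as the cathode, so E°_cell = +1.92 − (-0.44) = 2.36 V.
Balancing electrons gives n = 2; the reaction quotient is Q = [Fe²⁺]·[Co²⁺]^2/[Co³⁺]^2 = 1.76 × 10^4.
At 25 °C, E = E° − (0.0592/n) log Q = 2.36 − (0.0592/2)(4.246) = 2.360 − 0.126 = 2.234 V.

2.23 V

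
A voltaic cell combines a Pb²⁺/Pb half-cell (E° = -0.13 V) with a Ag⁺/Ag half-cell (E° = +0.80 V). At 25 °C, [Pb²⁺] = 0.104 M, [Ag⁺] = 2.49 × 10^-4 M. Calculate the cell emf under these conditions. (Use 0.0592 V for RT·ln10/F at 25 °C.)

The Ag⁺/Ag couple has the higher reduction potential and acts as the cathode, so E°_cell = +0.80 − (-0.13) = 0.93 V.
Balancing electrons gives n = 2; the reaction quotient is Q = [Pb²⁺]/[Ag⁺]^2 = 1.68 × 10^6.
At 25 °C, E = E° − (0.0592/n) log Q = 0.93 − (0.0592/2)(6.225) = 0.930 − 0.184 = 0.746 V.

0.746 V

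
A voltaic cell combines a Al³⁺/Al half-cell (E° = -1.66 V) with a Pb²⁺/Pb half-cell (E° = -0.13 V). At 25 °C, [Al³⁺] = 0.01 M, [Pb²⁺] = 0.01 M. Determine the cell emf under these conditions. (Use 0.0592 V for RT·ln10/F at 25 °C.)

The Pb²⁺/Pb couple has the higher reduction potential and acts as the cathode, so E°_cell = -0.13 − (-1.66) = 1.53 V.
Balancing electrons gives n = 6; the reaction quotient is Q = [Al³⁺]^2/[Pb²⁺]^3 = 100.
At 25 °C, E = E° − (0.0592/n) log Q = 1.53 − (0.0592/6)(2.000) = 1.530 − 0.020 = 1.510 V.

1.51 V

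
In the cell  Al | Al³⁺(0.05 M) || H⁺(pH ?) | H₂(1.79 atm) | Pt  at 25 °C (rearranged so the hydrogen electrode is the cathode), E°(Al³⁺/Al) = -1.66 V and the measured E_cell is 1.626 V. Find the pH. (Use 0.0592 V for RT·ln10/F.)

E°_cell = 1.66 V and n = 6.
log Q = n(E° − E)/0.0592 = 6×(1.66 − 1.626)/0.0592 = 3.446.
With Q = [Al³⁺]^2·P(H₂)^3 / [H⁺]^6, solving for [H⁺] gives log[H⁺] = -0.882, so pH = 0.88.

pH = 0.88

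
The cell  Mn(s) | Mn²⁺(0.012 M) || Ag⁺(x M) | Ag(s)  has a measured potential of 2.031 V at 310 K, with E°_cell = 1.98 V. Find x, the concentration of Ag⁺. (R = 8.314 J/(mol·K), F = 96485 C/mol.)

0.74 M

From the Nernst equation, ln Q = nF(E° − E)/RT = 2×96485×(1.98 − 2.031)/(8.314×310) = -3.818, so Q = 0.0220.
With Q = [Mn²⁺]/[Ag⁺]^2 and the known concentrations, [Ag⁺]^2 in the denominator gives [Ag⁺] = 0.74 M.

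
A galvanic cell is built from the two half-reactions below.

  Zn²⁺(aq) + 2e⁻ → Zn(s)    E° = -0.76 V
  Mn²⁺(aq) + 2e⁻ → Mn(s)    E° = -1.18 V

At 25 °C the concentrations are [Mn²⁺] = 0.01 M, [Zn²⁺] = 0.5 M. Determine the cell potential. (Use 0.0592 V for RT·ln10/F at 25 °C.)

0.470 V

The Zn²⁺/Zn couple has the higher reduction potential and acts as the cathode, so E°_cell = -0.76 − (-1.18) = 0.42 V.
Balancing electrons gives n = 2; the reaction quotient is Q = [Mn²⁺]/[Zn²⁺] = 0.0200.
At 25 °C, E = E° − (0.0592/n) log Q = 0.42 − (0.0592/2)(-1.699) = 0.420 + 0.050 = 0.470 V.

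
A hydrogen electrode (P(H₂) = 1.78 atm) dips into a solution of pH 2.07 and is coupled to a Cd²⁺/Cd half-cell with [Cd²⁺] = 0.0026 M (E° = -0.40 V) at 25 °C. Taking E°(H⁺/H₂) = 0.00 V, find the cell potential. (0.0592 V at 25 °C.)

0.35 V

The hydrogen couple is the cathode, so E°_cell = 0.40 V; n = 2.
[H⁺] = 10^(−2.07) = 0.0085 M, and Q = [Cd²⁺]·P(H₂) / [H⁺]^2 = 63.9.
E = E° − (0.0592/2) log Q = 0.40 − (0.0592/2)(1.805) = 0.347 V.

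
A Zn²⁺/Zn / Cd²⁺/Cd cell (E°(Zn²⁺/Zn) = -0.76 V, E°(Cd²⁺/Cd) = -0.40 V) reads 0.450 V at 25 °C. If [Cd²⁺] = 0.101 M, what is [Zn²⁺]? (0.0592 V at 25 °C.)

From the Nernst equation, log Q = n(E° − E)/0.0592 = 2(0.36 − 0.450)/0.0592 = -3.041, so Q = 9.11 × 10^-4.
With Q = [Zn²⁺]/[Cd²⁺] and the known concentrations, [Zn²⁺] in the numerator gives [Zn²⁺] = 9.2 × 10^-5 M.

9.2 × 10^-5 M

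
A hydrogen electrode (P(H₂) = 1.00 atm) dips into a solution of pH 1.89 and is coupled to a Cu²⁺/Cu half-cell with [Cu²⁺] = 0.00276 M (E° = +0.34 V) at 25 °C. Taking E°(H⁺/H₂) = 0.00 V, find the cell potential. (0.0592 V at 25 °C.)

0.38 V

The Cu²⁺/Cu couple is the cathode, so E°_cell = 0.34 V; n = 2.
[H⁺] = 10^(−1.89) = 0.013 M, and Q = [H⁺]^2 / ([Cu²⁺]·P(H₂)) = 0.0601.
E = E° − (0.0592/2) log Q = 0.34 − (0.0592/2)(-1.221) = 0.376 V.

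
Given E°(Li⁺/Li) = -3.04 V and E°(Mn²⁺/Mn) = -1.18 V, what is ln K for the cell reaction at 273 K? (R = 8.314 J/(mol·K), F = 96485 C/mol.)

E°_cell = -1.18 − (-3.04) = 1.86 V, with n = 2 electrons transferred.
At equilibrium E = 0, so the Nernst equation gives ln K = nFE°/RT = (2)(96485)(1.86)/((8.314)(273)) = 158.14.

ln K = 158.1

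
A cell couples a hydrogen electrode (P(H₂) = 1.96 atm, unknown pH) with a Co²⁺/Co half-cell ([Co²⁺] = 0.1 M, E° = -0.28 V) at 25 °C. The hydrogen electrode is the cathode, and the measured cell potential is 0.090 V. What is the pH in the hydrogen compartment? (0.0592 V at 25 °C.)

E°_cell = 0.28 V and n = 2.
log Q = n(E° − E)/0.0592 = 2×(0.28 − 0.090)/0.0592 = 6.419.
With Q = [Co²⁺]·P(H₂) / [H⁺]^2, solving for [H⁺] gives log[H⁺] = -3.563, so pH = 3.56.

pH = 3.56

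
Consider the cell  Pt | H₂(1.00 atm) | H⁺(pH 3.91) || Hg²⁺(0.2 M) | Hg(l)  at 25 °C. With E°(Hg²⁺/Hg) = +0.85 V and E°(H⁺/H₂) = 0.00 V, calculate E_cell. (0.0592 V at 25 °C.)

1.06 V

The Hg²⁺/Hg couple is the cathode, so E°_cell = 0.85 V; n = 2.
[H⁺] = 10^(−3.91) = 1.2 × 10^-4 M, and Q = [H⁺]^2 / ([Hg²⁺]·P(H₂)) = 7.57 × 10^-8.
E = E° − (0.0592/2) log Q = 0.85 − (0.0592/2)(-7.121) = 1.061 V.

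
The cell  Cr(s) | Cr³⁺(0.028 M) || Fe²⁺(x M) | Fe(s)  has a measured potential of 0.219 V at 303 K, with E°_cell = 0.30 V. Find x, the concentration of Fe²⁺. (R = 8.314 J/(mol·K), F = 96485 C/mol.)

1.9 × 10^-4 M

From the Nernst equation, ln Q = nF(E° − E)/RT = 6×96485×(0.30 − 0.219)/(8.314×303) = 18.614, so Q = 1.21 × 10^8.
With Q = [Cr³⁺]^2/[Fe²⁺]^3 and the known concentrations, [Fe²⁺]^3 in the denominator gives [Fe²⁺] = 1.9 × 10^-4 M.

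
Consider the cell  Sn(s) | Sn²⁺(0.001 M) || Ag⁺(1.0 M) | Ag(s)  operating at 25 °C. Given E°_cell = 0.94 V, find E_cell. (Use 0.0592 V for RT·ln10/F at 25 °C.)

1.03 V

Balancing electrons gives n = 2; the reaction quotient is Q = [Sn²⁺]/[Ag⁺]^2 = 0.00100.
At 25 °C, E = E° − (0.0592/n) log Q = 0.94 − (0.0592/2)(-3.000) = 0.940 + 0.089 = 1.029 V.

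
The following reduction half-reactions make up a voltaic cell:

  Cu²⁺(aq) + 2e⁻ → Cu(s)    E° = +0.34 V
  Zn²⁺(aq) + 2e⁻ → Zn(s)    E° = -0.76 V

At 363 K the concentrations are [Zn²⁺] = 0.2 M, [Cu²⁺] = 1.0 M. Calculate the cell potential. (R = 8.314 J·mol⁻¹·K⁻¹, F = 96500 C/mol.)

The Cu²⁺/Cu couple has the higher reduction potential and acts as the cathode, so E°_cell = +0.34 − (-0.76) = 1.10 V.
Balancing electrons gives n = 2; the reaction quotient is Q = [Zn²⁺]/[Cu²⁺] = 0.200.
E = E° − (RT/nF) ln Q = 1.10 − (8.314×363)/(2×96500) × (-1.609) = 1.100 + 0.025 = 1.125 V.

1.13 V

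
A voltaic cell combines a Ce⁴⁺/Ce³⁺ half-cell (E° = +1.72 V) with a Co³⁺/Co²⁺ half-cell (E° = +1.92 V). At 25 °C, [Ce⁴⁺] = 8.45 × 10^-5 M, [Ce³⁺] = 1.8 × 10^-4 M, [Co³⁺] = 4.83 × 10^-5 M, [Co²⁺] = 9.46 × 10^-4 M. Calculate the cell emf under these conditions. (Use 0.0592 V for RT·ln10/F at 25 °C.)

The Co³⁺/Co²⁺ couple has the higher reduction potential and acts as the cathode, so E°_cell = +1.92 − (+1.72) = 0.20 V.
Balancing electrons gives n = 1; the reaction quotient is Q = [Ce⁴⁺]·[Co²⁺]/([Ce³⁺]·[Co³⁺]) = 9.19.
At 25 °C, E = E° − (0.0592/n) log Q = 0.20 − (0.0592/1)(0.964) = 0.200 − 0.057 = 0.143 V.

0.143 V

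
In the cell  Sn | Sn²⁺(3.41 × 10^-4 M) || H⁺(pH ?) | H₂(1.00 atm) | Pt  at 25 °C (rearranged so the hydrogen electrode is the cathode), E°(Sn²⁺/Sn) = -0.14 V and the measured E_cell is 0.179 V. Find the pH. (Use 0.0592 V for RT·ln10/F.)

pH = 1.07

E°_cell = 0.14 V and n = 2.
log Q = n(E° − E)/0.0592 = 2×(0.14 − 0.179)/0.0592 = -1.318.
With Q = [Sn²⁺]·P(H₂) / [H⁺]^2, solving for [H⁺] gives log[H⁺] = -1.075, so pH = 1.07.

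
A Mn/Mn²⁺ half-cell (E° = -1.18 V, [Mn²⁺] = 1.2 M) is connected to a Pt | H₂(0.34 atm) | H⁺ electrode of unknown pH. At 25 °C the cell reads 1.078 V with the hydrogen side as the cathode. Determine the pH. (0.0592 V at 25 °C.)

pH = 1.92

E°_cell = 1.18 V and n = 2.
log Q = n(E° − E)/0.0592 = 2×(1.18 − 1.078)/0.0592 = 3.446.
With Q = [Mn²⁺]·P(H₂) / [H⁺]^2, solving for [H⁺] gives log[H⁺] = -1.918, so pH = 1.92.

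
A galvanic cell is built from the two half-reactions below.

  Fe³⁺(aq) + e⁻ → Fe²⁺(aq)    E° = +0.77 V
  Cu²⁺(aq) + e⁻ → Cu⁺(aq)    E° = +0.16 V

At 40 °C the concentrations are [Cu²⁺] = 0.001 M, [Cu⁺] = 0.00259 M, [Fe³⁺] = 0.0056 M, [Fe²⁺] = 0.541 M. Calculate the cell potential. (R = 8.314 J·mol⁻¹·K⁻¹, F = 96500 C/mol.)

0.512 V

The Fe³⁺/Fe²⁺ couple has the higher reduction potential and acts as the cathode, so E°_cell = +0.77 − (+0.16) = 0.61 V.
Balancing electrons gives n = 1; the reaction quotient is Q = [Cu²⁺]·[Fe²⁺]/([Cu⁺]·[Fe³⁺]) = 37.3.
E = E° − (RT/nF) ln Q = 0.61 − (8.314×313)/(1×96500) × (3.619) = 0.610 − 0.098 = 0.512 V.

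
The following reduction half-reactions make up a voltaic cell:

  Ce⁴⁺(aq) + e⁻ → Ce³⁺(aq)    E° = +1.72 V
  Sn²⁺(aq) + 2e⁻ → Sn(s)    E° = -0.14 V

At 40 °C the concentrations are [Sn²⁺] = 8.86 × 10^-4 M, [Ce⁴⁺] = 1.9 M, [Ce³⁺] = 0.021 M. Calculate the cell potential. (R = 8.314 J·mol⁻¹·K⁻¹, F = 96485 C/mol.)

2.08 V

The Ce⁴⁺/Ce³⁺ couple has the higher reduction potential and acts as the cathode, so E°_cell = +1.72 − (-0.14) = 1.86 V.
Balancing electrons gives n = 2; the reaction quotient is Q = [Sn²⁺]·[Ce³⁺]^2/[Ce⁴⁺]^2 = 1.08 × 10^-7.
E = E° − (RT/nF) ln Q = 1.86 − (8.314×313)/(2×96485) × (-16.039) = 1.860 + 0.216 = 2.076 V.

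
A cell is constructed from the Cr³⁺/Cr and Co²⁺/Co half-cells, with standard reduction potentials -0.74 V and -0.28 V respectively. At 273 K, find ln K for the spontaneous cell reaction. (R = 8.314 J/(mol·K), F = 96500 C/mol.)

ln K = 117.3

E°_cell = -0.28 − (-0.74) = 0.46 V, with n = 6 electrons transferred.
At equilibrium E = 0, so the Nernst equation gives ln K = nFE°/RT = (6)(96500)(0.46)/((8.314)(273)) = 117.34.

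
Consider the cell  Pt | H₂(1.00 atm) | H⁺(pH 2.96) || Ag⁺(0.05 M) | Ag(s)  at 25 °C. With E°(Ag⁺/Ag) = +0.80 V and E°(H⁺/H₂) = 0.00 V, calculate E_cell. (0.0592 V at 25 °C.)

0.90 V

The Ag⁺/Ag couple is the cathode, so E°_cell = 0.80 V; n = 2.
[H⁺] = 10^(−2.96) = 0.0011 M, and Q = [H⁺]^2 / ([Ag⁺]^2·P(H₂)) = 4.81 × 10^-4.
E = E° − (0.0592/2) log Q = 0.80 − (0.0592/2)(-3.318) = 0.898 V.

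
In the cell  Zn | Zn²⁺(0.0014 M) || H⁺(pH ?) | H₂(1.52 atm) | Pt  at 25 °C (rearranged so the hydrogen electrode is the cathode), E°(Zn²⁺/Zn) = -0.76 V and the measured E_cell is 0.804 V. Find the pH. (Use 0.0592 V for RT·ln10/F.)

E°_cell = 0.76 V and n = 2.
log Q = n(E° − E)/0.0592 = 2×(0.76 − 0.804)/0.0592 = -1.486.
With Q = [Zn²⁺]·P(H₂) / [H⁺]^2, solving for [H⁺] gives log[H⁺] = -0.593, so pH = 0.59.

pH = 0.59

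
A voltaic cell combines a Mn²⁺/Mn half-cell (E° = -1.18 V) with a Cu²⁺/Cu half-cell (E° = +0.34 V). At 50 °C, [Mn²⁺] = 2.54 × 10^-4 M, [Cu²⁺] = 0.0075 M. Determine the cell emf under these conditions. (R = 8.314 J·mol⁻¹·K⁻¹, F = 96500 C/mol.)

The Cu²⁺/Cu couple has the higher reduction potential and acts as the cathode, so E°_cell = +0.34 − (-1.18) = 1.52 V.
Balancing electrons gives n = 2; the reaction quotient is Q = [Mn²⁺]/[Cu²⁺] = 0.0339.
E = E° − (RT/nF) ln Q = 1.52 − (8.314×323)/(2×96500) × (-3.385) = 1.520 + 0.047 = 1.567 V.

1.57 V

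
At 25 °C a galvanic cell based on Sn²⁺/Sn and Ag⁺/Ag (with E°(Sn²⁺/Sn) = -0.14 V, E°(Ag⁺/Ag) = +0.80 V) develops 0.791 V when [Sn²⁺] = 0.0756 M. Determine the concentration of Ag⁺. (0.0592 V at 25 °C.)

8.4 × 10^-4 M

From the Nernst equation, log Q = n(E° − E)/0.0592 = 2(0.94 − 0.791)/0.0592 = 5.034, so Q = 1.08 × 10^5.
With Q = [Sn²⁺]/[Ag⁺]^2 and the known concentrations, [Ag⁺]^2 in the denominator gives [Ag⁺] = 8.4 × 10^-4 M.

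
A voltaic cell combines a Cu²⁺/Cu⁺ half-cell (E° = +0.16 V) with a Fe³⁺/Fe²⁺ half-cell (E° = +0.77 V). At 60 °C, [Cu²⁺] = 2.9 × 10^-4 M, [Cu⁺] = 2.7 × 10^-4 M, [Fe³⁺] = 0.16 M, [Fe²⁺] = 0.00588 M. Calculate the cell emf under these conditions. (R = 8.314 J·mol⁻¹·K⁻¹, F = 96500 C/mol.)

The Fe³⁺/Fe²⁺ couple has the higher reduction potential and acts as the cathode, so E°_cell = +0.77 − (+0.16) = 0.61 V.
Balancing electrons gives n = 1; the reaction quotient is Q = [Cu²⁺]·[Fe²⁺]/([Cu⁺]·[Fe³⁺]) = 0.0395.
E = E° − (RT/nF) ln Q = 0.61 − (8.314×333)/(1×96500) × (-3.232) = 0.610 + 0.093 = 0.703 V.

0.703 V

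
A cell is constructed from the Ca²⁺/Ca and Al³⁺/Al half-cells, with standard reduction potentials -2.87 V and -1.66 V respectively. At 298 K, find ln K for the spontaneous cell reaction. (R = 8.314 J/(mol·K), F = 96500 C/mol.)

E°_cell = -1.66 − (-2.87) = 1.21 V, with n = 6 electrons transferred.
At equilibrium E = 0, so the Nernst equation gives ln K = nFE°/RT = (6)(96500)(1.21)/((8.314)(298)) = 282.77.

ln K = 282.8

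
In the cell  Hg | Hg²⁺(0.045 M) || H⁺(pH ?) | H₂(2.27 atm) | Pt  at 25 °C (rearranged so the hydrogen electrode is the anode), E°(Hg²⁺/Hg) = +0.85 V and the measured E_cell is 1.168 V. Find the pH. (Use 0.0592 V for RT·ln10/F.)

pH = 5.87

E°_cell = 0.85 V and n = 2.
log Q = n(E° − E)/0.0592 = 2×(0.85 − 1.168)/0.0592 = -10.743.
With Q = [H⁺]^2 / ([Hg²⁺]·P(H₂)), solving for [H⁺] gives log[H⁺] = -5.867, so pH = 5.87.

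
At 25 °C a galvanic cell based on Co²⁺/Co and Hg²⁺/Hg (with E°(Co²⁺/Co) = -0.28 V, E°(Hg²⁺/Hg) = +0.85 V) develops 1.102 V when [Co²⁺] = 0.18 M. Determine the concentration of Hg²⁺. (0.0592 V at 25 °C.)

From the Nernst equation, log Q = n(E° − E)/0.0592 = 2(1.13 − 1.102)/0.0592 = 0.946, so Q = 8.83.
With Q = [Co²⁺]/[Hg²⁺] and the known concentrations, [Hg²⁺] in the denominator gives [Hg²⁺] = 0.02 M.

0.02 M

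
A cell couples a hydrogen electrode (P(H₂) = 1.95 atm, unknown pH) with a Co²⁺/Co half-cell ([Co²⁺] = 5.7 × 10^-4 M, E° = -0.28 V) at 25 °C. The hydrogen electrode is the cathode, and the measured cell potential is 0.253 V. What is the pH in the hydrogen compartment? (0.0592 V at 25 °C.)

pH = 1.93

E°_cell = 0.28 V and n = 2.
log Q = n(E° − E)/0.0592 = 2×(0.28 − 0.253)/0.0592 = 0.912.
With Q = [Co²⁺]·P(H₂) / [H⁺]^2, solving for [H⁺] gives log[H⁺] = -1.933, so pH = 1.93.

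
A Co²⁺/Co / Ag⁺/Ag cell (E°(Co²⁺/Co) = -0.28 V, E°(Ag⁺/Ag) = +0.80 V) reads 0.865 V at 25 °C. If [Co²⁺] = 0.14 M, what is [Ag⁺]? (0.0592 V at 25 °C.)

8.7 × 10^-5 M

From the Nernst equation, log Q = n(E° − E)/0.0592 = 2(1.08 − 0.865)/0.0592 = 7.264, so Q = 1.83 × 10^7.
With Q = [Co²⁺]/[Ag⁺]^2 and the known concentrations, [Ag⁺]^2 in the denominator gives [Ag⁺] = 8.7 × 10^-5 M.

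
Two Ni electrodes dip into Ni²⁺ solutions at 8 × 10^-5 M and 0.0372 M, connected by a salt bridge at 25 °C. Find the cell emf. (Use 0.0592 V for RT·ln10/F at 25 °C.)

Both half-cells are Ni²⁺/Ni, so E°_cell = 0. The concentrated side is the cathode; the cell reaction moves Ni²⁺ from high to low concentration with n = 2.
Q = [Ni²⁺]_dilute/[Ni²⁺]_conc = 8 × 10^-5/0.0372 = 0.00215.
E = 0 − (0.0592/2) log Q = −(0.0592/2)(-2.667) = 0.0789 V.

0.079 V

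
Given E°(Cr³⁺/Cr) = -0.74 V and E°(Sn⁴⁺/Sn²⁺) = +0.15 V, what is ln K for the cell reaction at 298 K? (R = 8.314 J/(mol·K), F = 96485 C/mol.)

ln K = 208.0

E°_cell = +0.15 − (-0.74) = 0.89 V, with n = 6 electrons transferred.
At equilibrium E = 0, so the Nernst equation gives ln K = nFE°/RT = (6)(96485)(0.89)/((8.314)(298)) = 207.96.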